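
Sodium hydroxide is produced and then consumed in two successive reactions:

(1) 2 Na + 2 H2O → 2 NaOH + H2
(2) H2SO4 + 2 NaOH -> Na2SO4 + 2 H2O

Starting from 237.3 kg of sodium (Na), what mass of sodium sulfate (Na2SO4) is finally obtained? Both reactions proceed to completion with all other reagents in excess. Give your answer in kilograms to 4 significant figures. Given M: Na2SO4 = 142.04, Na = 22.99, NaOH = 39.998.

237.3 kg = 237300 g.
n(Na) = 237300 / 22.99 = 10322 mol.
Step 1 gives a 2:2 ratio of Na to NaOH, so n(NaOH) = 10322 mol.
In step 2 the NaOH:Na2SO4 ratio is 2:1, so n(Na2SO4) = 5160.9 mol.
Mass of Na2SO4 = 5160.9 × 142.04 = 733060 g = 733.1 kg.

733.1 kg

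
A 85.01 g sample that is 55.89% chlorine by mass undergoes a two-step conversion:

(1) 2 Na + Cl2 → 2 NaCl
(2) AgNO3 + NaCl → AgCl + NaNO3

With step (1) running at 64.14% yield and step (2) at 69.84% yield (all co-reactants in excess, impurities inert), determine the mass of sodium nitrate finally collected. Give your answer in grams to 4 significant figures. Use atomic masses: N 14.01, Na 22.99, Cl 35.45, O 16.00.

Pure Cl2 = 85.01 × 0.5589 = 47.512 g.
M(Cl2) = 2(35.45) = 70.90 g/mol.
M(NaNO3) = 22.99 + 14.01 + 3(16.00) = 85.00 g/mol.
n(Cl2) = 47.512 / 70.90 = 0.67013 mol.
Step 1 (Cl2:NaCl = 1:2): theoretical n(NaCl) = 1.3403 mol; at 64.14% yield, n(NaCl) = 0.85964 mol.
Step 2 (NaCl:NaNO3 = 1:1): theoretical n(NaNO3) = 0.85964 mol, so theoretical mass = 0.85964 × 85.00 = 73.069 g.
At 69.84% yield, actual mass of NaNO3 = 73.069 × 0.6984 = 51.032 g.

51.03 g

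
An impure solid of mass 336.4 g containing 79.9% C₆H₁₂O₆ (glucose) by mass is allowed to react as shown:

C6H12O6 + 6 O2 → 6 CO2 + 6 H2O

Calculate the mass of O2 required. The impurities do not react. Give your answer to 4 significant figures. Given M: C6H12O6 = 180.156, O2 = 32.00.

Mass of pure C6H12O6 = 336.4 g × 0.799 = 268.78 g.
n(C6H12O6) = 268.78 g / 180.156 g/mol = 1.4919 mol.
From the equation the C6H12O6:O2 mole ratio is 1:6, so n(O2) = 1.4919 × 6/1 = 8.9517 mol.
Mass of O2 = 8.9517 mol × 32.00 g/mol = 286.45 g.

286.5 g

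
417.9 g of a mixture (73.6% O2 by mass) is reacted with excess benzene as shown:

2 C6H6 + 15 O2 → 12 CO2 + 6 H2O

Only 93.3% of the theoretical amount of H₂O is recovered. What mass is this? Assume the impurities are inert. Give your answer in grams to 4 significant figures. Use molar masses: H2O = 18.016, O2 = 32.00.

Pure O2 available = 417.9 g × 0.736 = 307.57 g.
n(O2) = 307.57 g / 32.00 g/mol = 9.6117 mol.
From the equation the O2:H2O mole ratio is 15:6, so n(H2O) = 9.6117 × 6/15 = 3.8447 mol.
Mass of H2O = 3.8447 mol × 18.016 g/mol = 69.266 g.
Actual mass collected = 69.266 g × 0.933 = 64.625 g.

64.62 g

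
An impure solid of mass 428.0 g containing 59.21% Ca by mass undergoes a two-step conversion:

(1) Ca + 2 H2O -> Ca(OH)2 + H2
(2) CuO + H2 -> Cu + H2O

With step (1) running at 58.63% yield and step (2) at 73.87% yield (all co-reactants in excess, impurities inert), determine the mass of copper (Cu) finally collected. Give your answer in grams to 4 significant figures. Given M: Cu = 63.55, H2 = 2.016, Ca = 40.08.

Pure Ca = 428.0 × 0.5921 = 253.42 g.
n(Ca) = 253.42 / 40.08 = 6.3228 mol.
Step 1 (Ca:H2 = 1:1): theoretical n(H2) = 6.3228 mol; at 58.63% yield, n(H2) = 3.7071 mol.
Step 2 (H2:Cu = 1:1): theoretical n(Cu) = 3.7071 mol, so theoretical mass = 3.7071 × 63.55 = 235.58 g.
At 73.87% yield, actual mass of Cu = 235.58 × 0.7387 = 174.03 g.

174.0 g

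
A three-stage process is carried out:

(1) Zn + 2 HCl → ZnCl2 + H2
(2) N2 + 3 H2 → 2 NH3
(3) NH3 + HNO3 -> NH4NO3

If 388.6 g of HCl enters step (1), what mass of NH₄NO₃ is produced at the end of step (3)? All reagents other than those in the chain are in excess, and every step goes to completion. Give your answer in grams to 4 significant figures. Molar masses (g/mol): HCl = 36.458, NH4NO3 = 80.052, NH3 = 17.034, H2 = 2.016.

n(HCl) = 388.6 / 36.458 = 10.659 mol.
Reaction (1): HCl→H2 ratio 2:1 ⇒ n(H2) = 5.3294 mol.
Reaction (2): H2→NH3 ratio 3:2 ⇒ n(NH3) = 3.5529 mol.
Reaction (3): NH3→NH4NO3 ratio 1:1 ⇒ n(NH4NO3) = 3.5529 mol.
Mass of NH4NO3 = 3.5529 × 80.052 = 284.42 g.

284.4 g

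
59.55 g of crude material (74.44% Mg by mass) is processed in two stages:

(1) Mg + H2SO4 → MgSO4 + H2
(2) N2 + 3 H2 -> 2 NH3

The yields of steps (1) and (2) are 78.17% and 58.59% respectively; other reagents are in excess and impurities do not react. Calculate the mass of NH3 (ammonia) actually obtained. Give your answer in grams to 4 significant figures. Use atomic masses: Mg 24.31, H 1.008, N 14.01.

9.484 g

Pure Mg = 59.55 × 0.7444 = 44.329 g.
M(Mg) = 24.31 g/mol.
M(NH3) = 14.01 + 3(1.008) = 17.034 g/mol.
n(Mg) = 44.329 / 24.31 = 1.8235 mol.
Step 1 (Mg:H2 = 1:1): theoretical n(H2) = 1.8235 mol; at 78.17% yield, n(H2) = 1.4254 mol.
Step 2 (H2:NH3 = 3:2): theoretical n(NH3) = 0.95028 mol, so theoretical mass = 0.95028 × 17.034 = 16.187 g.
At 58.59% yield, actual mass of NH3 = 16.187 × 0.5859 = 9.4840 g.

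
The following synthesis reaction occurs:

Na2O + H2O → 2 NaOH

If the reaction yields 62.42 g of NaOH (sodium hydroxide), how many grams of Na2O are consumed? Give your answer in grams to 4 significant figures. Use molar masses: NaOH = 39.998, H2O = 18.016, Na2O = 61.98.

48.36 g

n(NaOH) = 62.420 g / 39.998 g/mol = 1.5606 mol.
From the equation the NaOH:Na2O mole ratio is 2:1, so n(Na2O) = 1.5606 × 1/2 = 0.78029 mol.
Mass of Na2O = 0.78029 mol × 61.98 g/mol = 48.362 g.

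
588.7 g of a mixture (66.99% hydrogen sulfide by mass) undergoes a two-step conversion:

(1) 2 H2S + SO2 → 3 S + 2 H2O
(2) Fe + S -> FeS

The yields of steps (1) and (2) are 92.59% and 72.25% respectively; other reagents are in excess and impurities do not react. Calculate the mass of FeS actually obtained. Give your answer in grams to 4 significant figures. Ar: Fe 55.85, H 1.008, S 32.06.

Pure H2S = 588.7 × 0.6699 = 394.37 g.
M(H2S) = 2(1.008) + 32.06 = 34.076 g/mol.
M(FeS) = 55.85 + 32.06 = 87.91 g/mol.
n(H2S) = 394.37 / 34.076 = 11.573 mol.
Step 1 (H2S:S = 2:3): theoretical n(S) = 17.360 mol; at 92.59% yield, n(S) = 16.074 mol.
Step 2 (S:FeS = 1:1): theoretical n(FeS) = 16.074 mol, so theoretical mass = 16.074 × 87.91 = 1413.0 g.
At 72.25% yield, actual mass of FeS = 1413.0 × 0.7225 = 1020.9 g.

1021 g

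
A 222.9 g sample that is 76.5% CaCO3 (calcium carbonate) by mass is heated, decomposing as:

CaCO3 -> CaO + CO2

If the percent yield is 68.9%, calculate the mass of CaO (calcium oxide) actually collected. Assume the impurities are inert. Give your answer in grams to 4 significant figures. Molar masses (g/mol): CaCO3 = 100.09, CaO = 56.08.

65.83 g

Pure CaCO3 available = 222.9 g × 0.765 = 170.52 g.
n(CaCO3) = 170.52 g / 100.09 g/mol = 1.7037 mol.
From the equation the CaCO3:CaO mole ratio is 1:1, so n(CaO) = 1.7037 × 1/1 = 1.7037 mol.
Mass of CaO = 1.7037 mol × 56.08 g/mol = 95.541 g.
Actual mass collected = 95.541 g × 0.689 = 65.828 g.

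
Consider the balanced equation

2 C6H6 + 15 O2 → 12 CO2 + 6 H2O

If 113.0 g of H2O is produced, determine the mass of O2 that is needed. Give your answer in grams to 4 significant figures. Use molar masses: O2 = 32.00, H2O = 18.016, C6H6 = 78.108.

501.8 g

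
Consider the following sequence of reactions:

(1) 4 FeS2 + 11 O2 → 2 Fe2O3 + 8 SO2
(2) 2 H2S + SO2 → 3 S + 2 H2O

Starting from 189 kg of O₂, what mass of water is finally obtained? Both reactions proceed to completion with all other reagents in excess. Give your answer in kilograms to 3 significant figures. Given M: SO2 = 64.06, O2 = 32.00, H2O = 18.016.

189 kg = 189000 g.
n(O2) = 189000 / 32.00 = 5906 mol.
Step 1 gives a 11:8 ratio of O2 to SO2, so n(SO2) = 4295 mol.
In step 2 the SO2:H2O ratio is 1:2, so n(H2O) = 8591 mol.
Mass of H2O = 8591 × 18.016 = 154800 g = 155 kg.

155 kg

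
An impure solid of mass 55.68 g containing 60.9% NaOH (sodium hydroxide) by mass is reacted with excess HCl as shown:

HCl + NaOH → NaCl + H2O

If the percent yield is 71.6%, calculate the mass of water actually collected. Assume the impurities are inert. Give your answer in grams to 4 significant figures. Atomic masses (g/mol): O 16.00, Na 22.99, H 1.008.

Pure NaOH available = 55.68 g × 0.609 = 33.909 g.
M(NaOH) = 22.99 + 16.00 + 1.008 = 39.998 g/mol.
M(H2O) = 2(1.008) + 16.00 = 18.016 g/mol.
n(NaOH) = 33.909 g / 39.998 g/mol = 0.84777 mol.
From the equation the NaOH:H2O mole ratio is 1:1, so n(H2O) = 0.84777 × 1/1 = 0.84777 mol.
Mass of H2O = 0.84777 mol × 18.016 g/mol = 15.273 g.
Actual mass collected = 15.273 g × 0.716 = 10.936 g.

10.94 g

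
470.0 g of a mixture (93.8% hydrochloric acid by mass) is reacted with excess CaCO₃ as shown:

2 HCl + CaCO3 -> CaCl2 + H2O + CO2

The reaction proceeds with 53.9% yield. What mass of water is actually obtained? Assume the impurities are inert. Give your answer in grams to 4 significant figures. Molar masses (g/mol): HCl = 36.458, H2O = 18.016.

Pure HCl available = 470.0 g × 0.938 = 440.86 g.
n(HCl) = 440.86 g / 36.458 g/mol = 12.092 mol.
From the equation the HCl:H2O mole ratio is 2:1, so n(H2O) = 12.092 × 1/2 = 6.0461 mol.
Mass of H2O = 6.0461 mol × 18.016 g/mol = 108.93 g.
Actual mass collected = 108.93 g × 0.539 = 58.712 g.

58.71 g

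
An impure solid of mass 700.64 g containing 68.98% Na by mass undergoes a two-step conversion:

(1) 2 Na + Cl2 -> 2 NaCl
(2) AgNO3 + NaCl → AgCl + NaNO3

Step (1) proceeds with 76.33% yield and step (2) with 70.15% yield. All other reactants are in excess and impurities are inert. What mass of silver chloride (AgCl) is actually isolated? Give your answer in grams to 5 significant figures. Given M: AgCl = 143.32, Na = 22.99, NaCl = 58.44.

Pure Na = 700.64 × 0.6898 = 483.301 g.
n(Na) = 483.301 / 22.99 = 21.0222 mol.
Step 1 (Na:NaCl = 2:2): theoretical n(NaCl) = 21.0222 mol; at 76.33% yield, n(NaCl) = 16.0463 mol.
Step 2 (NaCl:AgCl = 1:1): theoretical n(AgCl) = 16.0463 mol, so theoretical mass = 16.0463 × 143.32 = 2299.75 g.
At 70.15% yield, actual mass of AgCl = 2299.75 × 0.7015 = 1613.28 g.

1613.3 g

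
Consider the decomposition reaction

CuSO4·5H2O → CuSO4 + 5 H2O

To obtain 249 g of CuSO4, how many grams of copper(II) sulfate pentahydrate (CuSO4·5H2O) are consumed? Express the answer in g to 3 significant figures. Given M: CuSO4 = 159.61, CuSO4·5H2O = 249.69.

390 g

n(CuSO4) = 249.0 g / 159.61 g/mol = 1.560 mol.
From the equation the CuSO4:CuSO4·5H2O mole ratio is 1:1, so n(CuSO4·5H2O) = 1.560 × 1/1 = 1.560 mol.
Mass of CuSO4·5H2O = 1.560 mol × 249.69 g/mol = 389.5 g.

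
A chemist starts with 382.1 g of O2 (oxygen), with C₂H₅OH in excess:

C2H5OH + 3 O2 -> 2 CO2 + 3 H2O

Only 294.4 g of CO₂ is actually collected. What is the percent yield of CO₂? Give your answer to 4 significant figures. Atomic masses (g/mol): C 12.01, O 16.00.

84.03 %

M(O2) = 2(16.00) = 32.00 g/mol.
M(CO2) = 12.01 + 2(16.00) = 44.01 g/mol.
n(O2) = 382.10 g / 32.00 g/mol = 11.941 mol.
From the equation the O2:CO2 mole ratio is 3:2, so n(CO2) = 11.941 × 2/3 = 7.9604 mol.
Mass of CO2 = 7.9604 mol × 44.01 g/mol = 350.34 g.
This is the theoretical yield. Percent yield = 294.4 g / 350.34 g × 100% = 84.033%.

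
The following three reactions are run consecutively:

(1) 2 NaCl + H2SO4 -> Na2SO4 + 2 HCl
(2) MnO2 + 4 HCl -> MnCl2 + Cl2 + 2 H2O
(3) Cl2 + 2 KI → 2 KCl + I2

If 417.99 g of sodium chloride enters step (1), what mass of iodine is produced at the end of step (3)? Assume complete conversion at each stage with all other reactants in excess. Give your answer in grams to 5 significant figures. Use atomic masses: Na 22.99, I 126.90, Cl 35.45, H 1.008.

453.82 g

M(NaCl) = 22.99 + 35.45 = 58.44 g/mol.
M(I2) = 2(126.90) = 253.80 g/mol.
n(NaCl) = 417.99 / 58.44 = 7.15246 mol.
Reaction (1): NaCl→HCl ratio 2:2 ⇒ n(HCl) = 7.15246 mol.
Reaction (2): HCl→Cl2 ratio 4:1 ⇒ n(Cl2) = 1.78812 mol.
Reaction (3): Cl2→I2 ratio 1:1 ⇒ n(I2) = 1.78812 mol.
Mass of I2 = 1.78812 × 253.80 = 453.824 g.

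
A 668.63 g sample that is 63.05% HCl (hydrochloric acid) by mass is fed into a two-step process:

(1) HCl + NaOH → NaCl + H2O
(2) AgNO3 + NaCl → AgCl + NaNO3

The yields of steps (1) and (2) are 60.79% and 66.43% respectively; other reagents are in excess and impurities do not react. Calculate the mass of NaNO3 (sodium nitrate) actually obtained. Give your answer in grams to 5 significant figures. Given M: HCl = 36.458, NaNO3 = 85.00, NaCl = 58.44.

396.91 g

Pure HCl = 668.63 × 0.6305 = 421.571 g.
n(HCl) = 421.571 / 36.458 = 11.5632 mol.
Step 1 (HCl:NaCl = 1:1): theoretical n(NaCl) = 11.5632 mol; at 60.79% yield, n(NaCl) = 7.02927 mol.
Step 2 (NaCl:NaNO3 = 1:1): theoretical n(NaNO3) = 7.02927 mol, so theoretical mass = 7.02927 × 85.00 = 597.488 g.
At 66.43% yield, actual mass of NaNO3 = 597.488 × 0.6643 = 396.911 g.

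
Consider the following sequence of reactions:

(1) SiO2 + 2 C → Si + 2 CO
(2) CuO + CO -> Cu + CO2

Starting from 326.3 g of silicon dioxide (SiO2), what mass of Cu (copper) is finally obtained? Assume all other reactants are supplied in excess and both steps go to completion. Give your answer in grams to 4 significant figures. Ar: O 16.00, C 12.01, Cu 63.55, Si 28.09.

690.2 g

M(SiO2) = 28.09 + 2(16.00) = 60.09 g/mol.
M(Cu) = 63.55 g/mol.
n(SiO2) = 326.30 / 60.09 = 5.4302 mol.
Step 1 gives a 1:2 ratio of SiO2 to CO, so n(CO) = 10.860 mol.
In step 2 the CO:Cu ratio is 1:1, so n(Cu) = 10.860 mol.
Mass of Cu = 10.860 × 63.55 = 690.18 g.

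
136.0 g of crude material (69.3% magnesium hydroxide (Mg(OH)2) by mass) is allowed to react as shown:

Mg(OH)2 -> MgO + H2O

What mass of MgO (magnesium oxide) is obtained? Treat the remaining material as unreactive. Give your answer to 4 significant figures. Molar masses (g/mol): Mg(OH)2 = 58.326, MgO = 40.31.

Mass of pure Mg(OH)2 = 136.0 g × 0.693 = 94.248 g.
n(Mg(OH)2) = 94.248 g / 58.326 g/mol = 1.6159 mol.
From the equation the Mg(OH)2:MgO mole ratio is 1:1, so n(MgO) = 1.6159 × 1/1 = 1.6159 mol.
Mass of MgO = 1.6159 mol × 40.31 g/mol = 65.136 g.

65.14 g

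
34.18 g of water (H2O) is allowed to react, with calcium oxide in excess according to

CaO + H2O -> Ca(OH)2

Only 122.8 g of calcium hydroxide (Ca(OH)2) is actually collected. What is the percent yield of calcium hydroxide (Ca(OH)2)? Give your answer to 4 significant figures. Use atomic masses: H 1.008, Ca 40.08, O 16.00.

87.36 %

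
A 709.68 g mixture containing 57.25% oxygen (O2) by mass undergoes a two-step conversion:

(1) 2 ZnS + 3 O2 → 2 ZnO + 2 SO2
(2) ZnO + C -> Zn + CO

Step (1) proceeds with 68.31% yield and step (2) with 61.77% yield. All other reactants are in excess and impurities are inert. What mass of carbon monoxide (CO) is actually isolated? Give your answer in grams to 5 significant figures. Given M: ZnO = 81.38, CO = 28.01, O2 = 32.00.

100.04 g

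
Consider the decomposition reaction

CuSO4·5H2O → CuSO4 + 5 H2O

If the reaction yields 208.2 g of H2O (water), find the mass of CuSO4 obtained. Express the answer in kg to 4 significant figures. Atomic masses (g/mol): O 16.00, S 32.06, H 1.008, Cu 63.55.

M(H2O) = 2(1.008) + 16.00 = 18.016 g/mol.
M(CuSO4) = 63.55 + 32.06 + 4(16.00) = 159.61 g/mol.
n(H2O) = 208.20 g / 18.016 g/mol = 11.556 mol.
From the equation the H2O:CuSO4 mole ratio is 5:1, so n(CuSO4) = 11.556 × 1/5 = 2.3113 mol.
Mass of CuSO4 = 2.3113 mol × 159.61 g/mol = 368.90 g.
Converting to kg: 368.90 g = 0.3689 kg.

0.3689 kg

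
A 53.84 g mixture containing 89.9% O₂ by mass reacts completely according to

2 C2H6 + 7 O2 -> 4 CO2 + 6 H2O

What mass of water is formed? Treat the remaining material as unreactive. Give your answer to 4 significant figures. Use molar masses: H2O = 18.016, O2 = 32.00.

Mass of pure O2 = 53.84 g × 0.899 = 48.402 g.
n(O2) = 48.402 g / 32.00 g/mol = 1.5126 mol.
From the equation the O2:H2O mole ratio is 7:6, so n(H2O) = 1.5126 × 6/7 = 1.2965 mol.
Mass of H2O = 1.2965 mol × 18.016 g/mol = 23.357 g.

23.36 g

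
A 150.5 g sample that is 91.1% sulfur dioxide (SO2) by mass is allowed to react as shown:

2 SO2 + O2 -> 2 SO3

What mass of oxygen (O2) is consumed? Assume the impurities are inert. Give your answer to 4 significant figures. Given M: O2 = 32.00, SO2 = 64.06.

34.24 g

Mass of pure SO2 = 150.5 g × 0.911 = 137.11 g.
n(SO2) = 137.11 g / 64.06 g/mol = 2.1403 mol.
From the equation the SO2:O2 mole ratio is 2:1, so n(O2) = 2.1403 × 1/2 = 1.0701 mol.
Mass of O2 = 1.0701 mol × 32.00 g/mol = 34.244 g.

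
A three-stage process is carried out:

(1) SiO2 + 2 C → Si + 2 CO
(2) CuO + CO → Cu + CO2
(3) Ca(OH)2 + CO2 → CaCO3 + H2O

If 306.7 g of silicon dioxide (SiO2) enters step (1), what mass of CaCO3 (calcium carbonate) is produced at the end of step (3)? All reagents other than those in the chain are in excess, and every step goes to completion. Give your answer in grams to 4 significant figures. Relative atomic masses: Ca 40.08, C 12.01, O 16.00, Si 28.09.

1022 g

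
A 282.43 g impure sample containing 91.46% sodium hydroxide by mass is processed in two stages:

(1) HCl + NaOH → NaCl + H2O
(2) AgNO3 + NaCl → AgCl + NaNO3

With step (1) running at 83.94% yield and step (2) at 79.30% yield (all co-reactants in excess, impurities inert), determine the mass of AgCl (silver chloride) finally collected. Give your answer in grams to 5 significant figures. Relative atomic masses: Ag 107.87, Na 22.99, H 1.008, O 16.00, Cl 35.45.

Pure NaOH = 282.43 × 0.9146 = 258.310 g.
M(NaOH) = 22.99 + 16.00 + 1.008 = 39.998 g/mol.
M(AgCl) = 107.87 + 35.45 = 143.32 g/mol.
n(NaOH) = 258.310 / 39.998 = 6.45808 mol.
Step 1 (NaOH:NaCl = 1:1): theoretical n(NaCl) = 6.45808 mol; at 83.94% yield, n(NaCl) = 5.42092 mol.
Step 2 (NaCl:AgCl = 1:1): theoretical n(AgCl) = 5.42092 mol, so theoretical mass = 5.42092 × 143.32 = 776.926 g.
At 79.30% yield, actual mass of AgCl = 776.926 × 0.7930 = 616.102 g.

616.10 g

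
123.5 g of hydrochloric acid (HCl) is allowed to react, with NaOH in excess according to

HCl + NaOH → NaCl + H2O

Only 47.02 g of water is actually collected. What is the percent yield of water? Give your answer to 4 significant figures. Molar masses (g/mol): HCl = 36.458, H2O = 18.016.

77.05 %

n(HCl) = 123.50 g / 36.458 g/mol = 3.3875 mol.
From the equation the HCl:H2O mole ratio is 1:1, so n(H2O) = 3.3875 × 1/1 = 3.3875 mol.
Mass of H2O = 3.3875 mol × 18.016 g/mol = 61.028 g.
This is the theoretical yield. Percent yield = 47.02 g / 61.028 g × 100% = 77.046%.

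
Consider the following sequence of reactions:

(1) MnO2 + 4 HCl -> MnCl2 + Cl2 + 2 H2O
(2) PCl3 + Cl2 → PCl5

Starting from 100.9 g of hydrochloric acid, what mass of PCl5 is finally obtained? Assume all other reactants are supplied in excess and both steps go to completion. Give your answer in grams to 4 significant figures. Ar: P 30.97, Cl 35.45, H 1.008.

144.1 g

M(HCl) = 1.008 + 35.45 = 36.458 g/mol.
M(PCl5) = 30.97 + 5(35.45) = 208.22 g/mol.
n(HCl) = 100.90 / 36.458 = 2.7676 mol.
Step 1 gives a 4:1 ratio of HCl to Cl2, so n(Cl2) = 0.69189 mol.
In step 2 the Cl2:PCl5 ratio is 1:1, so n(PCl5) = 0.69189 mol.
Mass of PCl5 = 0.69189 × 208.22 = 144.07 g.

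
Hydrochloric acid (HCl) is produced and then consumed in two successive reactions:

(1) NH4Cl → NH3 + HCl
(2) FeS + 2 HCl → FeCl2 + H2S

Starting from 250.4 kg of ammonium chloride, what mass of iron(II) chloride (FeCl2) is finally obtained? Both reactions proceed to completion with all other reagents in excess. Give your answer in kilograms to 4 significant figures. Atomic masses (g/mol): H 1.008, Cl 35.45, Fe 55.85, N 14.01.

M(NH4Cl) = 14.01 + 4(1.008) + 35.45 = 53.492 g/mol.
M(FeCl2) = 55.85 + 2(35.45) = 126.75 g/mol.
250.4 kg = 250400 g.
n(NH4Cl) = 250400 / 53.492 = 4681.1 mol.
Step 1 gives a 1:1 ratio of NH4Cl to HCl, so n(HCl) = 4681.1 mol.
In step 2 the HCl:FeCl2 ratio is 2:1, so n(FeCl2) = 2340.5 mol.
Mass of FeCl2 = 2340.5 × 126.75 = 296660 g = 296.7 kg.

296.7 kg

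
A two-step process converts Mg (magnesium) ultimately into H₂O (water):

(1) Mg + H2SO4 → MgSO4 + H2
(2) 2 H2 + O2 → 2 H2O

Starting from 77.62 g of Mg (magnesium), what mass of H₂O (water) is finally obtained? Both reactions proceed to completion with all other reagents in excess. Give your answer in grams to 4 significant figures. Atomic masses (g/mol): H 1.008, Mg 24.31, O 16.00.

M(Mg) = 24.31 g/mol.
M(H2O) = 2(1.008) + 16.00 = 18.016 g/mol.
n(Mg) = 77.620 / 24.31 = 3.1929 mol.
Step 1 gives a 1:1 ratio of Mg to H2, so n(H2) = 3.1929 mol.
In step 2 the H2:H2O ratio is 2:2, so n(H2O) = 3.1929 mol.
Mass of H2O = 3.1929 × 18.016 = 57.524 g.

57.52 g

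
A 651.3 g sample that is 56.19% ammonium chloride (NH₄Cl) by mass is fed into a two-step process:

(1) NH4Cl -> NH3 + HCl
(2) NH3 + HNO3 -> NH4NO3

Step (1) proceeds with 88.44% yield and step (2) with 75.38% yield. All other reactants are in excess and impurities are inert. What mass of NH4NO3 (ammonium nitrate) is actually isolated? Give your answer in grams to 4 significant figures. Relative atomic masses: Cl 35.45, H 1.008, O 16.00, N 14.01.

365.1 g

Pure NH4Cl = 651.3 × 0.5619 = 365.97 g.
M(NH4Cl) = 14.01 + 4(1.008) + 35.45 = 53.492 g/mol.
M(NH4NO3) = 2(14.01) + 4(1.008) + 3(16.00) = 80.052 g/mol.
n(NH4Cl) = 365.97 / 53.492 = 6.8415 mol.
Step 1 (NH4Cl:NH3 = 1:1): theoretical n(NH3) = 6.8415 mol; at 88.44% yield, n(NH3) = 6.0506 mol.
Step 2 (NH3:NH4NO3 = 1:1): theoretical n(NH4NO3) = 6.0506 mol, so theoretical mass = 6.0506 × 80.052 = 484.36 g.
At 75.38% yield, actual mass of NH4NO3 = 484.36 × 0.7538 = 365.11 g.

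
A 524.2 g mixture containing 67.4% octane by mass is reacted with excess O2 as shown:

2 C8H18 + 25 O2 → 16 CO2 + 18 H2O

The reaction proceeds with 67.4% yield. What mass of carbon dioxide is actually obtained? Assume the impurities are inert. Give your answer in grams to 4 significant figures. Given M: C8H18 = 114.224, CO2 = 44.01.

734.0 g

Pure C8H18 available = 524.2 g × 0.674 = 353.31 g.
n(C8H18) = 353.31 g / 114.224 g/mol = 3.0931 mol.
From the equation the C8H18:CO2 mole ratio is 2:16, so n(CO2) = 3.0931 × 16/2 = 24.745 mol.
Mass of CO2 = 24.745 mol × 44.01 g/mol = 1089.0 g.
Actual mass collected = 1089.0 g × 0.674 = 734.01 g.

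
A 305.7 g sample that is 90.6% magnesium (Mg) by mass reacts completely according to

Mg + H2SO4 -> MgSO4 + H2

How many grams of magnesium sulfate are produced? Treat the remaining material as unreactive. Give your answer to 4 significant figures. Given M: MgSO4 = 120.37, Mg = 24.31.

Mass of pure Mg = 305.7 g × 0.906 = 276.96 g.
n(Mg) = 276.96 g / 24.31 g/mol = 11.393 mol.
From the equation the Mg:MgSO4 mole ratio is 1:1, so n(MgSO4) = 11.393 × 1/1 = 11.393 mol.
Mass of MgSO4 = 11.393 mol × 120.37 g/mol = 1371.4 g.

1371 g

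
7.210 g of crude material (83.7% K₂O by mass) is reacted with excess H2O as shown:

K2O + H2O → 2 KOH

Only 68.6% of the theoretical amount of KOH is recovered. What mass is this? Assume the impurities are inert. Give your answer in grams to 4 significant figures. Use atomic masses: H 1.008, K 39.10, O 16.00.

4.932 g

Pure K2O available = 7.210 g × 0.837 = 6.0348 g.
M(K2O) = 2(39.10) + 16.00 = 94.20 g/mol.
M(KOH) = 39.10 + 16.00 + 1.008 = 56.108 g/mol.
n(K2O) = 6.0348 g / 94.20 g/mol = 0.064063 mol.
From the equation the K2O:KOH mole ratio is 1:2, so n(KOH) = 0.064063 × 2/1 = 0.12813 mol.
Mass of KOH = 0.12813 mol × 56.108 g/mol = 7.1889 g.
Actual mass collected = 7.1889 g × 0.686 = 4.9316 g.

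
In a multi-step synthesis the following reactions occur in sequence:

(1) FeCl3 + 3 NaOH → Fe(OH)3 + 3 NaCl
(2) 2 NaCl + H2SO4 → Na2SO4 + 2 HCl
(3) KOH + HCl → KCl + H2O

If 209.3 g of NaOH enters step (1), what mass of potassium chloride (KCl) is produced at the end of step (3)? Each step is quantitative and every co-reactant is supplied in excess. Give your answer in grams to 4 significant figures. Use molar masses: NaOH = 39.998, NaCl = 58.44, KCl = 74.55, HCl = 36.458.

390.1 g

n(NaOH) = 209.3 / 39.998 = 5.2328 mol.
Reaction (1): NaOH→NaCl ratio 3:3 ⇒ n(NaCl) = 5.2328 mol.
Reaction (2): NaCl→HCl ratio 2:2 ⇒ n(HCl) = 5.2328 mol.
Reaction (3): HCl→KCl ratio 1:1 ⇒ n(KCl) = 5.2328 mol.
Mass of KCl = 5.2328 × 74.55 = 390.10 g.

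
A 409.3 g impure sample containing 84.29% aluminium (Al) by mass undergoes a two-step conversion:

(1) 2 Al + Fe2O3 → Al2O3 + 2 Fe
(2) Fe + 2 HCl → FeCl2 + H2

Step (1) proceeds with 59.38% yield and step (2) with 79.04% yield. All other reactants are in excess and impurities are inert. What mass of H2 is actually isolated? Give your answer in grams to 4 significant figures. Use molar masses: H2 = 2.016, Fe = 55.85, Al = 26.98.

12.10 g

Pure Al = 409.3 × 0.8429 = 345.00 g.
n(Al) = 345.00 / 26.98 = 12.787 mol.
Step 1 (Al:Fe = 2:2): theoretical n(Fe) = 12.787 mol; at 59.38% yield, n(Fe) = 7.5930 mol.
Step 2 (Fe:H2 = 1:1): theoretical n(H2) = 7.5930 mol, so theoretical mass = 7.5930 × 2.016 = 15.308 g.
At 79.04% yield, actual mass of H2 = 15.308 × 0.7904 = 12.099 g.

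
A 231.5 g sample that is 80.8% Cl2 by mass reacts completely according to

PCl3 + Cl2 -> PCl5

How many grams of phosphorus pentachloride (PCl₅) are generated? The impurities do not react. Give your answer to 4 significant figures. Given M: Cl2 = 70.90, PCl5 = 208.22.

Mass of pure Cl2 = 231.5 g × 0.808 = 187.05 g.
n(Cl2) = 187.05 g / 70.90 g/mol = 2.6383 mol.
From the equation the Cl2:PCl5 mole ratio is 1:1, so n(PCl5) = 2.6383 × 1/1 = 2.6383 mol.
Mass of PCl5 = 2.6383 mol × 208.22 g/mol = 549.34 g.

549.3 g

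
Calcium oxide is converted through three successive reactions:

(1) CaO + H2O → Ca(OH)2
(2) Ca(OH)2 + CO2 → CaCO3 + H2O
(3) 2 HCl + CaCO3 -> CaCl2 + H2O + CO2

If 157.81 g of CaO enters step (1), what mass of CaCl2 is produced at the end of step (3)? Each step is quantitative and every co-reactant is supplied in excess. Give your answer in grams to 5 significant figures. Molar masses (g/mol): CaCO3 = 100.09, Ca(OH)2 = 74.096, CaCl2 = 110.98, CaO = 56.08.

312.30 g

n(CaO) = 157.81 / 56.08 = 2.81402 mol.
Reaction (1): CaO→Ca(OH)2 ratio 1:1 ⇒ n(Ca(OH)2) = 2.81402 mol.
Reaction (2): Ca(OH)2→CaCO3 ratio 1:1 ⇒ n(CaCO3) = 2.81402 mol.
Reaction (3): CaCO3→CaCl2 ratio 1:1 ⇒ n(CaCl2) = 2.81402 mol.
Mass of CaCl2 = 2.81402 × 110.98 = 312.299 g.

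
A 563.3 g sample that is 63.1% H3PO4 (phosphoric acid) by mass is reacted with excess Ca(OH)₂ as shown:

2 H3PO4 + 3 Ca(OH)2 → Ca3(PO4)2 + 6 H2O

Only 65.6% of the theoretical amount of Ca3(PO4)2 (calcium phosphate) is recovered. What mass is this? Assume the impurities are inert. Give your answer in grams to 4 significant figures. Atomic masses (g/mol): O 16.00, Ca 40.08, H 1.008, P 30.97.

369.0 g

Pure H3PO4 available = 563.3 g × 0.631 = 355.44 g.
M(H3PO4) = 3(1.008) + 30.97 + 4(16.00) = 97.994 g/mol.
M(Ca3(PO4)2) = 3(40.08) + 2(30.97) + 8(16.00) = 310.18 g/mol.
n(H3PO4) = 355.44 g / 97.994 g/mol = 3.6272 mol.
From the equation the H3PO4:Ca3(PO4)2 mole ratio is 2:1, so n(Ca3(PO4)2) = 3.6272 × 1/2 = 1.8136 mol.
Mass of Ca3(PO4)2 = 1.8136 mol × 310.18 g/mol = 562.54 g.
Actual mass collected = 562.54 g × 0.656 = 369.03 g.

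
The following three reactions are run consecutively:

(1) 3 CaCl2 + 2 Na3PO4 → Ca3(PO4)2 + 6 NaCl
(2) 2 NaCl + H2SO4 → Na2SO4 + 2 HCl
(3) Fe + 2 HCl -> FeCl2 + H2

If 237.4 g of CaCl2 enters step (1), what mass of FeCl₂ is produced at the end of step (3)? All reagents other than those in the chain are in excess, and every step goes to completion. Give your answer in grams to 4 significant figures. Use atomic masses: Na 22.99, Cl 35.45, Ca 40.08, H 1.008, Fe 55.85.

271.1 g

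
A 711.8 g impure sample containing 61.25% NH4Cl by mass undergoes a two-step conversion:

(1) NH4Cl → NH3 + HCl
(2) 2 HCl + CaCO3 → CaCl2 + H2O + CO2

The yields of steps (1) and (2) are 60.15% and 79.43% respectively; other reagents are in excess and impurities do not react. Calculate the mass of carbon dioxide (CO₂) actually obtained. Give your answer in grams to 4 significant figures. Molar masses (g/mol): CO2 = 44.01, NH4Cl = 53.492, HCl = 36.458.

85.69 g

Pure NH4Cl = 711.8 × 0.6125 = 435.98 g.
n(NH4Cl) = 435.98 / 53.492 = 8.1503 mol.
Step 1 (NH4Cl:HCl = 1:1): theoretical n(HCl) = 8.1503 mol; at 60.15% yield, n(HCl) = 4.9024 mol.
Step 2 (HCl:CO2 = 2:1): theoretical n(CO2) = 2.4512 mol, so theoretical mass = 2.4512 × 44.01 = 107.88 g.
At 79.43% yield, actual mass of CO2 = 107.88 × 0.7943 = 85.687 g.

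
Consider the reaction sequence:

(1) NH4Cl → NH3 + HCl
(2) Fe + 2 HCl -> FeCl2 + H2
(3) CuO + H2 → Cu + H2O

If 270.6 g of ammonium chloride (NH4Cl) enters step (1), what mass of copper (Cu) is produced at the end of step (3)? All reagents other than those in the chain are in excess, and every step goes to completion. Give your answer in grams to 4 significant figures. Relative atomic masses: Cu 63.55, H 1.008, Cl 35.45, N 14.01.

160.7 g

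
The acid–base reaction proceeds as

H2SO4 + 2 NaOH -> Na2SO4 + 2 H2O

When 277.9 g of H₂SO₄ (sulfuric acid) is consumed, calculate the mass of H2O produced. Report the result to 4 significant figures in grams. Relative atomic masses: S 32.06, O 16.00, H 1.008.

102.1 g

M(H2SO4) = 2(1.008) + 32.06 + 4(16.00) = 98.076 g/mol.
M(H2O) = 2(1.008) + 16.00 = 18.016 g/mol.
n(H2SO4) = 277.90 g / 98.076 g/mol = 2.8335 mol.
From the equation the H2SO4:H2O mole ratio is 1:2, so n(H2O) = 2.8335 × 2/1 = 5.6670 mol.
Mass of H2O = 5.6670 mol × 18.016 g/mol = 102.10 g.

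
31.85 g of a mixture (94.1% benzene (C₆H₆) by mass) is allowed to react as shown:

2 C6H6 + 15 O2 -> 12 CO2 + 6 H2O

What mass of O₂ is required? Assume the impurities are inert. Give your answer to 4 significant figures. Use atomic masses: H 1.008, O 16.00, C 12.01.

92.09 g

Mass of pure C6H6 = 31.85 g × 0.941 = 29.971 g.
M(C6H6) = 6(12.01) + 6(1.008) = 78.108 g/mol.
M(O2) = 2(16.00) = 32.00 g/mol.
n(C6H6) = 29.971 g / 78.108 g/mol = 0.38371 mol.
From the equation the C6H6:O2 mole ratio is 2:15, so n(O2) = 0.38371 × 15/2 = 2.8778 mol.
Mass of O2 = 2.8778 mol × 32.00 g/mol = 92.090 g.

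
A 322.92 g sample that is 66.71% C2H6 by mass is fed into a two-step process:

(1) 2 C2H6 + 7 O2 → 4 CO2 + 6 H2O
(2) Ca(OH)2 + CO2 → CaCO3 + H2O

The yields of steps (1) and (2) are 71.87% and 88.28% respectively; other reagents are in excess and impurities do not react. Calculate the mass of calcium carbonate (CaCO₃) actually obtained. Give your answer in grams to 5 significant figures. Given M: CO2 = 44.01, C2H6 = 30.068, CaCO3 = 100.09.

909.94 g

Pure C2H6 = 322.92 × 0.6671 = 215.420 g.
n(C2H6) = 215.420 / 30.068 = 7.16443 mol.
Step 1 (C2H6:CO2 = 2:4): theoretical n(CO2) = 14.3289 mol; at 71.87% yield, n(CO2) = 10.2981 mol.
Step 2 (CO2:CaCO3 = 1:1): theoretical n(CaCO3) = 10.2981 mol, so theoretical mass = 10.2981 × 100.09 = 1030.74 g.
At 88.28% yield, actual mass of CaCO3 = 1030.74 × 0.8828 = 909.938 g.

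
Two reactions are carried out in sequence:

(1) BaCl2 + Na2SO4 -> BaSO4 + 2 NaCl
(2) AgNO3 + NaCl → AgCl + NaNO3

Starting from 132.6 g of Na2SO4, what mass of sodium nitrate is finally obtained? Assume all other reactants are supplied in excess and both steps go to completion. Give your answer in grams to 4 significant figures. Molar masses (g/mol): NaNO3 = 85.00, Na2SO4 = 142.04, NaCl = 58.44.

158.7 g

n(Na2SO4) = 132.60 / 142.04 = 0.93354 mol.
Step 1 gives a 1:2 ratio of Na2SO4 to NaCl, so n(NaCl) = 1.8671 mol.
In step 2 the NaCl:NaNO3 ratio is 1:1, so n(NaNO3) = 1.8671 mol.
Mass of NaNO3 = 1.8671 × 85.00 = 158.70 g.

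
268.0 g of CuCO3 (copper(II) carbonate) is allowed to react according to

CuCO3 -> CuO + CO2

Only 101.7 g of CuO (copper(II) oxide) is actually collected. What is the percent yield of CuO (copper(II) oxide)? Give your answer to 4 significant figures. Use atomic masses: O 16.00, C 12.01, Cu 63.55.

58.94 %

M(CuCO3) = 63.55 + 12.01 + 3(16.00) = 123.56 g/mol.
M(CuO) = 63.55 + 16.00 = 79.55 g/mol.
n(CuCO3) = 268.00 g / 123.56 g/mol = 2.1690 mol.
From the equation the CuCO3:CuO mole ratio is 1:1, so n(CuO) = 2.1690 × 1/1 = 2.1690 mol.
Mass of CuO = 2.1690 mol × 79.55 g/mol = 172.54 g.
This is the theoretical yield. Percent yield = 101.7 g / 172.54 g × 100% = 58.942%.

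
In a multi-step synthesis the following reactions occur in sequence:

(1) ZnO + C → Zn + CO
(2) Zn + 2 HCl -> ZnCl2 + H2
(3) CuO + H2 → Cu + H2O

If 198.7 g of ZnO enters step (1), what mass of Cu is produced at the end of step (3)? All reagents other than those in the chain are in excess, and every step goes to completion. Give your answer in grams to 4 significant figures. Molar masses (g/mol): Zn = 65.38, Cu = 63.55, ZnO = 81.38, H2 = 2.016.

155.2 g

n(ZnO) = 198.7 / 81.38 = 2.4416 mol.
Reaction (1): ZnO→Zn ratio 1:1 ⇒ n(Zn) = 2.4416 mol.
Reaction (2): Zn→H2 ratio 1:1 ⇒ n(H2) = 2.4416 mol.
Reaction (3): H2→Cu ratio 1:1 ⇒ n(Cu) = 2.4416 mol.
Mass of Cu = 2.4416 × 63.55 = 155.17 g.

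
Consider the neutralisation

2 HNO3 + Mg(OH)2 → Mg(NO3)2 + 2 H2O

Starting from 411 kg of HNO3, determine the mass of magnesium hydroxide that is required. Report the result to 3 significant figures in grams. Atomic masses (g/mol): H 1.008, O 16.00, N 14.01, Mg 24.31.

190000 g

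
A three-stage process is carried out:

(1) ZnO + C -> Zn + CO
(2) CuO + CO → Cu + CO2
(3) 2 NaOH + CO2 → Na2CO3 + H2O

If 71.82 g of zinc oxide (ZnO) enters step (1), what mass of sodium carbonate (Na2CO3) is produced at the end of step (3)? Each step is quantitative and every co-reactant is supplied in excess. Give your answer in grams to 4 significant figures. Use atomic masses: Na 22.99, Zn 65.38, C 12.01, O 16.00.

93.54 g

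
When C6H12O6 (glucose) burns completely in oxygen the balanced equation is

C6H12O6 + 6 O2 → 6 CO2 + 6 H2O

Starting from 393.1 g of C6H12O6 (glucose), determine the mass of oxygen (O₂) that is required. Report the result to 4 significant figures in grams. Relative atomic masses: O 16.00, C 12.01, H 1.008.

M(C6H12O6) = 6(12.01) + 12(1.008) + 6(16.00) = 180.156 g/mol.
M(O2) = 2(16.00) = 32.00 g/mol.
n(C6H12O6) = 393.10 g / 180.156 g/mol = 2.1820 mol.
From the equation the C6H12O6:O2 mole ratio is 1:6, so n(O2) = 2.1820 × 6/1 = 13.092 mol.
Mass of O2 = 13.092 mol × 32.00 g/mol = 418.94 g.

418.9 g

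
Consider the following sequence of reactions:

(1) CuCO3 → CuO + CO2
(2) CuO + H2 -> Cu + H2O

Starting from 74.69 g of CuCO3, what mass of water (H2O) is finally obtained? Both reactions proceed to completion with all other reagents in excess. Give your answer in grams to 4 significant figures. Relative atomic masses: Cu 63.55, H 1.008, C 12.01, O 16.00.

M(CuCO3) = 63.55 + 12.01 + 3(16.00) = 123.56 g/mol.
M(H2O) = 2(1.008) + 16.00 = 18.016 g/mol.
n(CuCO3) = 74.690 / 123.56 = 0.60448 mol.
Step 1 gives a 1:1 ratio of CuCO3 to CuO, so n(CuO) = 0.60448 mol.
In step 2 the CuO:H2O ratio is 1:1, so n(H2O) = 0.60448 mol.
Mass of H2O = 0.60448 × 18.016 = 10.890 g.

10.89 g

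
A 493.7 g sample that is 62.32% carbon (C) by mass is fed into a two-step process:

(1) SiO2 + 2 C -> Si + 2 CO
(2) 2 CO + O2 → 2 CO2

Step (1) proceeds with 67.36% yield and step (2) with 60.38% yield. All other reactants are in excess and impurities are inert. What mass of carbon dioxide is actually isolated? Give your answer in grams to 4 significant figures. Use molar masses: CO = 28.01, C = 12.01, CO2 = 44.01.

Pure C = 493.7 × 0.6232 = 307.67 g.
n(C) = 307.67 / 12.01 = 25.618 mol.
Step 1 (C:CO = 2:2): theoretical n(CO) = 25.618 mol; at 67.36% yield, n(CO) = 17.256 mol.
Step 2 (CO:CO2 = 2:2): theoretical n(CO2) = 17.256 mol, so theoretical mass = 17.256 × 44.01 = 759.45 g.
At 60.38% yield, actual mass of CO2 = 759.45 × 0.6038 = 458.56 g.

458.6 g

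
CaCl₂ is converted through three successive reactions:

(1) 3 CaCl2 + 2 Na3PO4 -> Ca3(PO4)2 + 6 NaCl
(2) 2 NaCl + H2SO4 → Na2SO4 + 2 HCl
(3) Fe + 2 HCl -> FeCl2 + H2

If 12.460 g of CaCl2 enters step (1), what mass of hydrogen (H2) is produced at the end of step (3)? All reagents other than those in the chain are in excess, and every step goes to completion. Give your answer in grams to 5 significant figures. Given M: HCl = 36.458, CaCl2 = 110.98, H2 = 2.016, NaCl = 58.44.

0.22634 g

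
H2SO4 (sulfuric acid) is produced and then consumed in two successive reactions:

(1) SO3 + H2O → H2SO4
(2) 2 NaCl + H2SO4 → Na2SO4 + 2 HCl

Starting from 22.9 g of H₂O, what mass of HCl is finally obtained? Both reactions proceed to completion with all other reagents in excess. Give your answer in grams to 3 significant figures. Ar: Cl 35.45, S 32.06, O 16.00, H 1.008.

92.7 g

M(H2O) = 2(1.008) + 16.00 = 18.016 g/mol.
M(HCl) = 1.008 + 35.45 = 36.458 g/mol.
n(H2O) = 22.90 / 18.016 = 1.271 mol.
Step 1 gives a 1:1 ratio of H2O to H2SO4, so n(H2SO4) = 1.271 mol.
In step 2 the H2SO4:HCl ratio is 1:2, so n(HCl) = 2.542 mol.
Mass of HCl = 2.542 × 36.458 = 92.68 g.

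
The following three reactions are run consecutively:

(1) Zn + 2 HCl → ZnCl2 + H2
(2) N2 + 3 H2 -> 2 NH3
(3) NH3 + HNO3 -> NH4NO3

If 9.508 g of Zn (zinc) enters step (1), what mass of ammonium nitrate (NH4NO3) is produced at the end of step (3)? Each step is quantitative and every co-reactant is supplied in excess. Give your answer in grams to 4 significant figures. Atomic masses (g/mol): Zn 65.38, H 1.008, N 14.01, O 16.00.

M(Zn) = 65.38 g/mol.
M(NH4NO3) = 2(14.01) + 4(1.008) + 3(16.00) = 80.052 g/mol.
n(Zn) = 9.508 / 65.38 = 0.14543 mol.
Reaction (1): Zn→H2 ratio 1:1 ⇒ n(H2) = 0.14543 mol.
Reaction (2): H2→NH3 ratio 3:2 ⇒ n(NH3) = 0.096951 mol.
Reaction (3): NH3→NH4NO3 ratio 1:1 ⇒ n(NH4NO3) = 0.096951 mol.
Mass of NH4NO3 = 0.096951 × 80.052 = 7.7611 g.

7.761 g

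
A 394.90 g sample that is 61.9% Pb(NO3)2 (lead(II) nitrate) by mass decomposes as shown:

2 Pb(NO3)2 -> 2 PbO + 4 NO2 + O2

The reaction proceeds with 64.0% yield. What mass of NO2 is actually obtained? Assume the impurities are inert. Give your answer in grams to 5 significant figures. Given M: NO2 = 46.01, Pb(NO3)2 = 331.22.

Pure Pb(NO3)2 available = 394.90 g × 0.619 = 244.443 g.
n(Pb(NO3)2) = 244.443 g / 331.22 g/mol = 0.738008 mol.
From the equation the Pb(NO3)2:NO2 mole ratio is 2:4, so n(NO2) = 0.738008 × 4/2 = 1.47602 mol.
Mass of NO2 = 1.47602 mol × 46.01 g/mol = 67.9115 g.
Actual mass collected = 67.9115 g × 0.640 = 43.4634 g.

43.463 g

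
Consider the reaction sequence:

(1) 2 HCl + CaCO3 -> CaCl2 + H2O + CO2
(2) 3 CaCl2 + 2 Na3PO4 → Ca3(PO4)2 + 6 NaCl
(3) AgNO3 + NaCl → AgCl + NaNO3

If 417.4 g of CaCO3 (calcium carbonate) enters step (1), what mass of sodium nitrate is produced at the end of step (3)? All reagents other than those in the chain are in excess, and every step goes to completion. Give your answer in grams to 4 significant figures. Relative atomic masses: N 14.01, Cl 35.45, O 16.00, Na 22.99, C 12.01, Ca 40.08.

M(CaCO3) = 40.08 + 12.01 + 3(16.00) = 100.09 g/mol.
M(NaNO3) = 22.99 + 14.01 + 3(16.00) = 85.00 g/mol.
n(CaCO3) = 417.4 / 100.09 = 4.1702 mol.
Reaction (1): CaCO3→CaCl2 ratio 1:1 ⇒ n(CaCl2) = 4.1702 mol.
Reaction (2): CaCl2→NaCl ratio 3:6 ⇒ n(NaCl) = 8.3405 mol.
Reaction (3): NaCl→NaNO3 ratio 1:1 ⇒ n(NaNO3) = 8.3405 mol.
Mass of NaNO3 = 8.3405 × 85.00 = 708.94 g.

708.9 g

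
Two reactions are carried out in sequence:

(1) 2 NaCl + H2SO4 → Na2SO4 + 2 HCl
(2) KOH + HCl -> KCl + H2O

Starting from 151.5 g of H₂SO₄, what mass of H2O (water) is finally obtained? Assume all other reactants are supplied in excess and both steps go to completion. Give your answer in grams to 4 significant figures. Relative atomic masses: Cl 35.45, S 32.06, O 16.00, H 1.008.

55.66 g

M(H2SO4) = 2(1.008) + 32.06 + 4(16.00) = 98.076 g/mol.
M(H2O) = 2(1.008) + 16.00 = 18.016 g/mol.
n(H2SO4) = 151.50 / 98.076 = 1.5447 mol.
Step 1 gives a 1:2 ratio of H2SO4 to HCl, so n(HCl) = 3.0894 mol.
In step 2 the HCl:H2O ratio is 1:1, so n(H2O) = 3.0894 mol.
Mass of H2O = 3.0894 × 18.016 = 55.659 g.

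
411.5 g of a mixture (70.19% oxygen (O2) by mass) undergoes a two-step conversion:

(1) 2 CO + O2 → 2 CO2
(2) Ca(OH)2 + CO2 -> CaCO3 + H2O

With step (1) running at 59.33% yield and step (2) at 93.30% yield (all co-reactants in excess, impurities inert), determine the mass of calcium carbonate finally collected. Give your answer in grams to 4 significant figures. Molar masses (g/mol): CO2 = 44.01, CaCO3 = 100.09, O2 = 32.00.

1000 g

Pure O2 = 411.5 × 0.7019 = 288.83 g.
n(O2) = 288.83 / 32.00 = 9.0260 mol.
Step 1 (O2:CO2 = 1:2): theoretical n(CO2) = 18.052 mol; at 59.33% yield, n(CO2) = 10.710 mol.
Step 2 (CO2:CaCO3 = 1:1): theoretical n(CaCO3) = 10.710 mol, so theoretical mass = 10.710 × 100.09 = 1072.0 g.
At 93.30% yield, actual mass of CaCO3 = 1072.0 × 0.9330 = 1000.2 g.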